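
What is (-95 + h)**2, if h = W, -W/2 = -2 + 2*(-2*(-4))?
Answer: 15129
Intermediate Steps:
W = -28 (W = -2*(-2 + 2*(-2*(-4))) = -2*(-2 + 2*8) = -2*(-2 + 16) = -2*14 = -28)
h = -28
(-95 + h)**2 = (-95 - 28)**2 = (-123)**2 = 15129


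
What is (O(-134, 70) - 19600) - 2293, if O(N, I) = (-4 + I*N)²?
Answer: 88037563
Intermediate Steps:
(O(-134, 70) - 19600) - 2293 = ((-4 + 70*(-134))² - 19600) - 2293 = ((-4 - 9380)² - 19600) - 2293 = ((-9384)² - 19600) - 2293 = (88059456 - 19600) - 2293 = 88039856 - 2293 = 88037563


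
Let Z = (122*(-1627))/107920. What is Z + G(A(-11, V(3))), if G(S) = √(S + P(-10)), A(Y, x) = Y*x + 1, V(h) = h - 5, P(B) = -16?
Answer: -99247/53960 + √7 ≈ 0.80648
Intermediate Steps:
V(h) = -5 + h
A(Y, x) = 1 + Y*x
G(S) = √(-16 + S) (G(S) = √(S - 16) = √(-16 + S))
Z = -99247/53960 (Z = -198494*1/107920 = -99247/53960 ≈ -1.8393)
Z + G(A(-11, V(3))) = -99247/53960 + √(-16 + (1 - 11*(-5 + 3))) = -99247/53960 + √(-16 + (1 - 11*(-2))) = -99247/53960 + √(-16 + (1 + 22)) = -99247/53960 + √(-16 + 23) = -99247/53960 + √7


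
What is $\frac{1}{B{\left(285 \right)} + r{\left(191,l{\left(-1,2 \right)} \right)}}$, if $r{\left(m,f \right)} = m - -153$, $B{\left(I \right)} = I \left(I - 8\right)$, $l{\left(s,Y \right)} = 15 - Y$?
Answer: $\frac{1}{79289} \approx 1.2612 \cdot 10^{-5}$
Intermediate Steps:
$B{\left(I \right)} = I \left(-8 + I\right)$
$r{\left(m,f \right)} = 153 + m$ ($r{\left(m,f \right)} = m + 153 = 153 + m$)
$\frac{1}{B{\left(285 \right)} + r{\left(191,l{\left(-1,2 \right)} \right)}} = \frac{1}{285 \left(-8 + 285\right) + \left(153 + 191\right)} = \frac{1}{285 \cdot 277 + 344} = \frac{1}{78945 + 344} = \frac{1}{79289}$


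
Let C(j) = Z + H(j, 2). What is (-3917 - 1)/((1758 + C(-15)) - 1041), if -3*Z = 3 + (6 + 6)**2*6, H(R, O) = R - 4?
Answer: -3918/409 ≈ -9.5795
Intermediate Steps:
H(R, O) = -4 + R
Z = -289 (Z = -(3 + (6 + 6)**2*6)/3 = -(3 + 12**2*6)/3 = -(3 + 144*6)/3 = -(3 + 864)/3 = -1/3*867 = -289)
C(j) = -293 + j (C(j) = -289 + (-4 + j) = -293 + j)
(-3917 - 1)/((1758 + C(-15)) - 1041) = (-3917 - 1)/((1758 + (-293 - 15)) - 1041) = -3918/((1758 - 308) - 1041) = -3918/(1450 - 1041) = -3918/409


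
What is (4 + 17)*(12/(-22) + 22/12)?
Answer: 595/22 ≈ 27.045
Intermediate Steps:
(4 + 17)*(12/(-22) + 22/12) = 21*(12*(-1/22) + 22*(1/12)) = 21*(-6/11 + 11/6) = 21*(85/66) = 595/22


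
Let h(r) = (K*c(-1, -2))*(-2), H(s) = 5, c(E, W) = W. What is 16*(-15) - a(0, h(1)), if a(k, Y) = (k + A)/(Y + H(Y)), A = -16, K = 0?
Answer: -1184/5 ≈ -236.80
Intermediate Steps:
h(r) = 0 (h(r) = (0*(-2))*(-2) = 0*(-2) = 0)
a(k, Y) = (-16 + k)/(5 + Y) (a(k, Y) = (k - 16)/(Y + 5) = (-16 + k)/(5 + Y))
16*(-15) - a(0, h(1)) = 16*(-15) - (-16 + 0)/(5 + 0) = -240 - (-16)/5 = -240 - 1*(-16/5) = -240 + 16/5 = -1184/5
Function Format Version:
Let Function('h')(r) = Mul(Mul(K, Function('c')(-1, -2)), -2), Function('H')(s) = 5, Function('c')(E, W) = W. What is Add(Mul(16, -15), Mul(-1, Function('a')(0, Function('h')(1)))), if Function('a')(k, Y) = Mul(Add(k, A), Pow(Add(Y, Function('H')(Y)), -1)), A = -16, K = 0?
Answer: Rational(-1184, 5) ≈ -236.80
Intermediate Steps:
Function('h')(r) = 0 (Function('h')(r) = Mul(Mul(0, -2), -2) = Mul(0, -2) = 0)
Function('a')(k, Y) = Mul(Pow(Add(5, Y), -1), Add(-16, k)) (Function('a')(k, Y) = Mul(Add(k, -16), Pow(Add(Y, 5), -1)) = Mul(Add(-16, k), Pow(Add(5, Y), -1)) = Mul(Pow(Add(5, Y), -1), Add(-16, k)))
Add(Mul(16, -15), Mul(-1, Function('a')(0, Function('h')(1)))) = Add(Mul(16, -15), Mul(-1, Mul(Pow(Add(5, 0), -1), Add(-16, 0)))) = Add(-240, Mul(-1, Mul(Pow(5, -1), -16))) = Add(-240, Mul(-1, Mul(Rational(1, 5), -16))) = Add(-240, Mul(-1, Rational(-16, 5))) = Add(-240, Rational(16, 5)) = Rational(-1184, 5)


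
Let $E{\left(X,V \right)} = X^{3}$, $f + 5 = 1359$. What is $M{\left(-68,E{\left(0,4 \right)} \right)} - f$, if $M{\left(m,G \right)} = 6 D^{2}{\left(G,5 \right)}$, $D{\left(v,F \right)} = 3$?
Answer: $-1300$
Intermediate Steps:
$f = 1354$ ($f = -5 + 1359 = 1354$)
$M{\left(m,G \right)} = 54$ ($M{\left(m,G \right)} = 6 \cdot 3^{2} = 6 \cdot 9 = 54$)
$M{\left(-68,E{\left(0,4 \right)} \right)} - f = 54 - 1354 = -1300$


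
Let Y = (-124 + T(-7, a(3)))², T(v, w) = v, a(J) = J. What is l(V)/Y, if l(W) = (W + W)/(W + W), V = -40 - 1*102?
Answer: 1/17161 ≈ 5.8272e-5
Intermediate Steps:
V = -142 (V = -40 - 102 = -142)
Y = 17161 (Y = (-124 - 7)² = (-131)² = 17161)
l(W) = 1 (l(W) = (2*W)/((2*W)) = (2*W)*(1/(2*W)) = 1)
l(V)/Y = 1/17161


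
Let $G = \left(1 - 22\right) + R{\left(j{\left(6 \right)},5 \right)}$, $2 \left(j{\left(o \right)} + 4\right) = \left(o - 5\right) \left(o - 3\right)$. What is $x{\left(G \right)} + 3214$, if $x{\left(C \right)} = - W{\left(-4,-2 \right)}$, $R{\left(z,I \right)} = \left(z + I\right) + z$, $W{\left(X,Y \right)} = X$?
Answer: $3218$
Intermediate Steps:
$j{\left(o \right)} = -4 + \frac{\left(-5 + o\right) \left(-3 + o\right)}{2}$ ($j{\left(o \right)} = -4 + \frac{\left(o - 5\right) \left(o - 3\right)}{2} = -4 + \frac{\left(-5 + o\right) \left(-3 + o\right)}{2}$)
$R{\left(z,I \right)} = I + 2 z$ ($R{\left(z,I \right)} = \left(I + z\right) + z = I + 2 z$)
$G = -21$ ($G = \left(1 - 22\right) + \left(5 + 2 \left(\frac{7}{2} + \frac{6^{2}}{2} - 24\right)\right) = -21 + \left(5 + 2 \left(\frac{7}{2} + \frac{1}{2} \cdot 36 - 24\right)\right) = -21 + \left(5 + 2 \left(\frac{7}{2} + 18 - 24\right)\right) = -21 + \left(5 + 2 \left(- \frac{5}{2}\right)\right) = -21 + \left(5 - 5\right) = -21 + 0 = -21$)
$x{\left(C \right)} = 4$ ($x{\left(C \right)} = \left(-1\right) \left(-4\right) = 4$)
$x{\left(G \right)} + 3214 = 4 + 3214 = 3218$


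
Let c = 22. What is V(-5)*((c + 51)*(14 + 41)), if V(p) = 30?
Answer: 120450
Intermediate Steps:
V(-5)*((c + 51)*(14 + 41)) = 30*((22 + 51)*(14 + 41)) = 30*(73*55) = 30*4015 = 120450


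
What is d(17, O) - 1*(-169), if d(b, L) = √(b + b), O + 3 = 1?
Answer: 169 + √34 ≈ 174.83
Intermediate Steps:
O = -2 (O = -3 + 1 = -2)
d(b, L) = √2*√b (d(b, L) = √(2*b) = √2*√b)
d(17, O) - 1*(-169) = √2*√17 - 1*(-169) = √34 + 169 = 169 + √34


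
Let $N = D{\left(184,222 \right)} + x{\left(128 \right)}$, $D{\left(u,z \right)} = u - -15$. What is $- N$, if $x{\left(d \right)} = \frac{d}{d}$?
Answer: $-200$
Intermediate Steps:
$x{\left(d \right)} = 1$
$D{\left(u,z \right)} = 15 + u$ ($D{\left(u,z \right)} = u + 15 = 15 + u$)
$N = 200$ ($N = \left(15 + 184\right) + 1 = 199 + 1 = 200$)
$- N = \left(-1\right) 200 = -200$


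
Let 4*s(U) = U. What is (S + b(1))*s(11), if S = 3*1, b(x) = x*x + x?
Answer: 55/4 ≈ 13.750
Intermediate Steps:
b(x) = x + x² (b(x) = x² + x = x + x²)
S = 3
s(U) = U/4
(S + b(1))*s(11) = (3 + 1*(1 + 1))*((¼)*11) = (3 + 1*2)*(11/4) = (3 + 2)*(11/4) = 5*(11/4) = 55/4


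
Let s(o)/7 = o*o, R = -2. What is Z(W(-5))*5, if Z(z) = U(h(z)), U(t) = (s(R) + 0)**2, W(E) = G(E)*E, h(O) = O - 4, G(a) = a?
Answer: 3920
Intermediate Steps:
s(o) = 7*o**2 (s(o) = 7*(o*o) = 7*o**2)
h(O) = -4 + O
W(E) = E**2 (W(E) = E*E = E**2)
U(t) = 784 (U(t) = (7*(-2)**2 + 0)**2 = (7*4 + 0)**2 = (28 + 0)**2 = 28**2 = 784)
Z(z) = 784
Z(W(-5))*5 = 784*5 = 3920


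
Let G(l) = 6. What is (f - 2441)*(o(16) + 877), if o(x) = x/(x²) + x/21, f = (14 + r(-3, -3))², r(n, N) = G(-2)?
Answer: -601990909/336 ≈ -1.7916e+6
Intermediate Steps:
r(n, N) = 6
f = 400 (f = (14 + 6)² = 20² = 400)
o(x) = 1/x + x/21 (o(x) = x/x² + x*(1/21) = 1/x + x/21)
(f - 2441)*(o(16) + 877) = (400 - 2441)*((1/16 + (1/21)*16) + 877) = -2041*((1/16 + 16/21) + 877) = -2041*(277/336 + 877) = -2041*294949/336 = -601990909/336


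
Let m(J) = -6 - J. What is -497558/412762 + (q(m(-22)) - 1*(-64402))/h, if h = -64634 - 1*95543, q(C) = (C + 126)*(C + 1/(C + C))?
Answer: -857757383883/528919830992 ≈ -1.6217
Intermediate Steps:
q(C) = (126 + C)*(C + 1/(2*C))
h = -160177 (h = -64634 - 95543 = -160177)
-497558/412762 + (q(m(-22)) - 1*(-64402))/h = -497558/412762 + ((½ + (-6 - 1*(-22))² + 63/(-6 - 1*(-22)) + 126*(-6 - 1*(-22))) - 1*(-64402))/(-160177) = -497558*1/412762 + ((½ + (-6 + 22)² + 63/(-6 + 22) + 126*(-6 + 22)) + 64402)*(-1/160177) = -248779/206381 + ((½ + 16² + 63/16 + 126*16) + 64402)*(-1/160177) = -248779/206381 + ((½ + 256 + 63*(1/16) + 2016) + 64402)*(-1/160177) = -248779/206381 + ((½ + 256 + 63/16 + 2016) + 64402)*(-1/160177) = -248779/206381 + (36423/16 + 64402)*(-1/160177) = -248779/206381 + (1066855/16)*(-1/160177) = -248779/206381 - 1066855/2562832 = -857757383883/528919830992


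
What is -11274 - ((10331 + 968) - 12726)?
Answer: -9847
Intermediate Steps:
-11274 - ((10331 + 968) - 12726) = -11274 - (11299 - 12726) = -11274 - 1*(-1427) = -11274 + 1427 = -9847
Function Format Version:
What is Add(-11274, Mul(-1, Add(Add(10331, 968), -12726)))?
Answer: -9847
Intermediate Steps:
Add(-11274, Mul(-1, Add(Add(10331, 968), -12726))) = Add(-11274, Mul(-1, Add(11299, -12726))) = Add(-11274, Mul(-1, -1427)) = Add(-11274, 1427) = -9847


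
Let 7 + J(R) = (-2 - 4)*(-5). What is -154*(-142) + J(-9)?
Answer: 21891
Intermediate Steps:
J(R) = 23 (J(R) = -7 + (-2 - 4)*(-5) = -7 - 6*(-5) = -7 + 30 = 23)
-154*(-142) + J(-9) = -154*(-142) + 23 = 21868 + 23 = 21891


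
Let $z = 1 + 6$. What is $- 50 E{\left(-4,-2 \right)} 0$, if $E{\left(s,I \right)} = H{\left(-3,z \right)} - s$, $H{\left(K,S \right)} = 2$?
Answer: $0$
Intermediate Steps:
$z = 7$
$E{\left(s,I \right)} = 2 - s$
$- 50 E{\left(-4,-2 \right)} 0 = - 50 \left(2 - -4\right) 0 = - 50 \left(2 + 4\right) 0 = \left(-50\right) 6 \cdot 0 = \left(-300\right) 0 = 0$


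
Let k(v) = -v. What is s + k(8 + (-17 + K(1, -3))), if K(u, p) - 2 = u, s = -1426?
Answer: -1420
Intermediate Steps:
K(u, p) = 2 + u
s + k(8 + (-17 + K(1, -3))) = -1426 - (8 + (-17 + (2 + 1))) = -1426 - (8 + (-17 + 3)) = -1426 - (8 - 14) = -1426 - 1*(-6) = -1426 + 6 = -1420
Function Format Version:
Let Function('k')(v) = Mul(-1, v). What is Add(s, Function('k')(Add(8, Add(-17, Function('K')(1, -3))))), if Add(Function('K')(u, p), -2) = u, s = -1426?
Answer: -1420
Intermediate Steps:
Function('K')(u, p) = Add(2, u)
Add(s, Function('k')(Add(8, Add(-17, Function('K')(1, -3))))) = Add(-1426, Mul(-1, Add(8, Add(-17, Add(2, 1))))) = Add(-1426, Mul(-1, Add(8, Add(-17, 3)))) = Add(-1426, Mul(-1, Add(8, -14))) = Add(-1426, Mul(-1, -6)) = Add(-1426, 6) = -1420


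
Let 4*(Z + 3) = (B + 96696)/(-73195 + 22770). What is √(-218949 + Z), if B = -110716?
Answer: I*√22268993258615/10085 ≈ 467.92*I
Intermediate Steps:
Z = -29554/10085 (Z = -3 + ((-110716 + 96696)/(-73195 + 22770))/4 = -3 + (-14020/(-50425))/4 = -3 + (-14020*(-1/50425))/4 = -3 + (¼)*(2804/10085) = -3 + 701/10085 = -29554/10085 ≈ -2.9305)
√(-218949 + Z) = √(-218949 - 29554/10085) = √(-2208130219/10085) = I*√22268993258615/10085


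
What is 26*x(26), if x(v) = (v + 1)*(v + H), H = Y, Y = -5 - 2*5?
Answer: 7722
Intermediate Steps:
Y = -15 (Y = -5 - 10 = -15)
H = -15
x(v) = (1 + v)*(-15 + v) (x(v) = (v + 1)*(v - 15) = (1 + v)*(-15 + v))
26*x(26) = 26*(-15 + 26**2 - 14*26) = 26*(-15 + 676 - 364) = 26*297 = 7722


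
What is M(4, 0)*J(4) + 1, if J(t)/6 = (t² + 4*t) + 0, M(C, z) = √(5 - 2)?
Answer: 1 + 192*√3 ≈ 333.55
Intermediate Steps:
M(C, z) = √3
J(t) = 6*t² + 24*t (J(t) = 6*((t² + 4*t) + 0) = 6*(t² + 4*t) = 6*t² + 24*t)
M(4, 0)*J(4) + 1 = √3*(6*4*(4 + 4)) + 1 = √3*(6*4*8) + 1 = √3*192 + 1 = 192*√3 + 1 = 1 + 192*√3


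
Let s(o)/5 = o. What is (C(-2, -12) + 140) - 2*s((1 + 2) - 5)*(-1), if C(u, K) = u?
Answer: 118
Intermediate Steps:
s(o) = 5*o
(C(-2, -12) + 140) - 2*s((1 + 2) - 5)*(-1) = (-2 + 140) - 10*((1 + 2) - 5)*(-1) = 138 - 10*(3 - 5)*(-1) = 138 - 10*(-2)*(-1) = 138 - 2*(-10)*(-1) = 138 + 20*(-1) = 138 - 20 = 118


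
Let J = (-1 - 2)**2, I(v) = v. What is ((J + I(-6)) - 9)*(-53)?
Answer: 318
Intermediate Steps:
J = 9 (J = (-3)**2 = 9)
((J + I(-6)) - 9)*(-53) = ((9 - 6) - 9)*(-53) = (3 - 9)*(-53) = -6*(-53) = 318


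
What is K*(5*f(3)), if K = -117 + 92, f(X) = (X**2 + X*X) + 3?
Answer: -2625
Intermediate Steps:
f(X) = 3 + 2*X**2 (f(X) = (X**2 + X**2) + 3 = 2*X**2 + 3 = 3 + 2*X**2)
K = -25
K*(5*f(3)) = -125*(3 + 2*3**2) = -125*(3 + 2*9) = -125*(3 + 18) = -125*21 = -25*105 = -2625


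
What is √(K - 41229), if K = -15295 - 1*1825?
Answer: I*√58349 ≈ 241.56*I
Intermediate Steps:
K = -17120 (K = -15295 - 1825 = -17120)
√(K - 41229) = √(-17120 - 41229) = √(-58349) = I*√58349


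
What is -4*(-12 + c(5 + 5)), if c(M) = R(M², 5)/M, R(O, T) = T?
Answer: 46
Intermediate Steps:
c(M) = 5/M
-4*(-12 + c(5 + 5)) = -4*(-12 + 5/(5 + 5)) = -4*(-12 + 5/10) = -4*(-12 + 5*(⅒)) = -4*(-12 + ½) = -4*(-23/2) = 46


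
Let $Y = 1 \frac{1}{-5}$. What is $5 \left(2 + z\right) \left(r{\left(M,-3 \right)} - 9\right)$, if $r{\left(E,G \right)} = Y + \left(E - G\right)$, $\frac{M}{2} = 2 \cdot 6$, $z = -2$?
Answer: $0$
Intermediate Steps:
$M = 24$ ($M = 2 \cdot 2 \cdot 6 = 2 \cdot 12 = 24$)
$Y = - \frac{1}{5}$ ($Y = 1 \left(- \frac{1}{5}\right) = - \frac{1}{5} \approx -0.2$)
$r{\left(E,G \right)} = - \frac{1}{5} + E - G$ ($r{\left(E,G \right)} = - \frac{1}{5} + \left(E - G\right) = - \frac{1}{5} + E - G$)
$5 \left(2 + z\right) \left(r{\left(M,-3 \right)} - 9\right) = 5 \left(2 - 2\right) \left(\left(- \frac{1}{5} + 24 - -3\right) - 9\right) = 5 \cdot 0 \left(\left(- \frac{1}{5} + 24 + 3\right) - 9\right) = 0 \left(\frac{134}{5} - 9\right) = 0 \cdot \frac{89}{5} = 0$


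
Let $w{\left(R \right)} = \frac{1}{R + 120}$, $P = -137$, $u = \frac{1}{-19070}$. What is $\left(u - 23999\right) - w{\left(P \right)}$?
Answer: $- \frac{7780216757}{324190} \approx -23999.0$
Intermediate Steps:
$u = - \frac{1}{19070} \approx -5.2438 \cdot 10^{-5}$
$w{\left(R \right)} = \frac{1}{120 + R}$
$\left(u - 23999\right) - w{\left(P \right)} = \left(- \frac{1}{19070} - 23999\right) - \frac{1}{120 - 137} = \left(- \frac{1}{19070} - 23999\right) - \frac{1}{-17} = - \frac{457660931}{19070} - - \frac{1}{17} = - \frac{457660931}{19070} + \frac{1}{17} = - \frac{7780216757}{324190}$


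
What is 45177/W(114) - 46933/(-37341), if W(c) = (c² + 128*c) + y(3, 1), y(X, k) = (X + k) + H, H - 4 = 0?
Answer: 2982117425/1030462236 ≈ 2.8940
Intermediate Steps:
H = 4 (H = 4 + 0 = 4)
y(X, k) = 4 + X + k (y(X, k) = (X + k) + 4 = 4 + X + k)
W(c) = 8 + c² + 128*c (W(c) = (c² + 128*c) + (4 + 3 + 1) = (c² + 128*c) + 8 = 8 + c² + 128*c)
45177/W(114) - 46933/(-37341) = 45177/(8 + 114² + 128*114) - 46933/(-37341) = 45177/(8 + 12996 + 14592) - 46933*(-1/37341) = 45177/27596 + 46933/37341 = 2982117425/1030462236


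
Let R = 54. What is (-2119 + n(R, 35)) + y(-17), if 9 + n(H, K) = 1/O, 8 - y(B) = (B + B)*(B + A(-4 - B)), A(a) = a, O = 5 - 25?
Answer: -45121/20 ≈ -2256.1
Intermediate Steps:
O = -20
y(B) = 8 + 8*B (y(B) = 8 - (B + B)*(B + (-4 - B)) = 8 - 2*B*(-4) = 8 - (-8)*B = 8 + 8*B)
n(H, K) = -181/20 (n(H, K) = -9 + 1/(-20) = -9 - 1/20 = -181/20)
(-2119 + n(R, 35)) + y(-17) = (-2119 - 181/20) + (8 + 8*(-17)) = -42561/20 + (8 - 136) = -42561/20 - 128 = -45121/20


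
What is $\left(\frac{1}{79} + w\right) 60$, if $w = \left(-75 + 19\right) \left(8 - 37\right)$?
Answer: $\frac{7697820}{79} \approx 97441.0$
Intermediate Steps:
$w = 1624$ ($w = \left(-56\right) \left(-29\right) = 1624$)
$\left(\frac{1}{79} + w\right) 60 = \left(\frac{1}{79} + 1624\right) 60 = \frac{128297}{79} \cdot 60 = \frac{7697820}{79}$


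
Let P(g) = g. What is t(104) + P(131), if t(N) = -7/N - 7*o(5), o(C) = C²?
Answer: -4583/104 ≈ -44.067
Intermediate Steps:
t(N) = -175 - 7/N (t(N) = -7/N - 7*5² = -7/N - 7*25 = -7/N - 175 = -175 - 7/N)
t(104) + P(131) = (-175 - 7/104) + 131 = -18207/104 + 131 = -4583/104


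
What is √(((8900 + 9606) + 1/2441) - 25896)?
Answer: I*√44033172149/2441 ≈ 85.965*I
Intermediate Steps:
√(((8900 + 9606) + 1/2441) - 25896) = √((18506 + 1/2441) - 25896) = √(45173147/2441 - 25896) = √(-18038989/2441) = I*√44033172149/2441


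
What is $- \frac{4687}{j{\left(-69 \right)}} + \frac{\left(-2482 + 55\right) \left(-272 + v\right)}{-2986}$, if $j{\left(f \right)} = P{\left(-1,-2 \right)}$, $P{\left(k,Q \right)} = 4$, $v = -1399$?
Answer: $- \frac{15108725}{5972} \approx -2529.9$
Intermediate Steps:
$j{\left(f \right)} = 4$
$- \frac{4687}{j{\left(-69 \right)}} + \frac{\left(-2482 + 55\right) \left(-272 + v\right)}{-2986} = - \frac{4687}{4} + \frac{\left(-2482 + 55\right) \left(-272 - 1399\right)}{-2986} = \left(-4687\right) \frac{1}{4} + \left(-2427\right) \left(-1671\right) \left(- \frac{1}{2986}\right) = - \frac{4687}{4} + 4055517 \left(- \frac{1}{2986}\right) = - \frac{4687}{4} - \frac{4055517}{2986} = - \frac{15108725}{5972}$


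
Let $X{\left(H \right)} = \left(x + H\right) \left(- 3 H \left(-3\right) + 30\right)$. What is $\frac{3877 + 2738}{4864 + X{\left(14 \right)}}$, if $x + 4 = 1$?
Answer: $\frac{189}{188} \approx 1.0053$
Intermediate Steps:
$x = -3$ ($x = -4 + 1 = -3$)
$X{\left(H \right)} = \left(-3 + H\right) \left(30 + 9 H\right)$ ($X{\left(H \right)} = \left(-3 + H\right) \left(- 3 H \left(-3\right) + 30\right) = \left(-3 + H\right) \left(9 H + 30\right) = \left(-3 + H\right) \left(30 + 9 H\right)$)
$\frac{3877 + 2738}{4864 + X{\left(14 \right)}} = \frac{3877 + 2738}{4864 + \left(-90 + 3 \cdot 14 + 9 \cdot 14^{2}\right)} = \frac{6615}{4864 + \left(-90 + 42 + 9 \cdot 196\right)} = \frac{6615}{4864 + \left(-90 + 42 + 1764\right)} = \frac{6615}{4864 + 1716} = \frac{6615}{6580} = 6615 \cdot \frac{1}{6580} = \frac{189}{188}$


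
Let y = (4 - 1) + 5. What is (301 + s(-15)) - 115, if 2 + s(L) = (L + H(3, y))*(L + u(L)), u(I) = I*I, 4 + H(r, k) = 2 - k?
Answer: -5066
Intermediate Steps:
y = 8 (y = 3 + 5 = 8)
H(r, k) = -2 - k (H(r, k) = -4 + (2 - k) = -2 - k)
u(I) = I²
s(L) = -2 + (-10 + L)*(L + L²) (s(L) = -2 + (L + (-2 - 1*8))*(L + L²) = -2 + (L + (-2 - 8))*(L + L²) = -2 + (L - 10)*(L + L²) = -2 + (-10 + L)*(L + L²))
(301 + s(-15)) - 115 = (301 + (-2 + (-15)³ - 10*(-15) - 9*(-15)²)) - 115 = (301 + (-2 - 3375 + 150 - 9*225)) - 115 = (301 + (-2 - 3375 + 150 - 2025)) - 115 = (301 - 5252) - 115 = -4951 - 115 = -5066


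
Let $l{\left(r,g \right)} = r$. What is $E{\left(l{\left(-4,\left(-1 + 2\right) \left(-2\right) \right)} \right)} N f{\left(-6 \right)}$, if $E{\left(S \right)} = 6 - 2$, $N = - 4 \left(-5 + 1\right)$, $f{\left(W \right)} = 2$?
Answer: $128$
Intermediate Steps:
$N = 16$ ($N = \left(-4\right) \left(-4\right) = 16$)
$E{\left(S \right)} = 4$ ($E{\left(S \right)} = 6 - 2 = 4$)
$E{\left(l{\left(-4,\left(-1 + 2\right) \left(-2\right) \right)} \right)} N f{\left(-6 \right)} = 4 \cdot 16 \cdot 2 = 64 \cdot 2 = 128$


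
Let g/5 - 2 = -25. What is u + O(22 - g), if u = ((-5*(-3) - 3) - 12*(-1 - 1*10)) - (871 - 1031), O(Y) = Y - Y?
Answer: 304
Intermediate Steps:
g = -115 (g = 10 + 5*(-25) = 10 - 125 = -115)
O(Y) = 0
u = 304 (u = ((15 - 3) - 12*(-1 - 10)) - 1*(-160) = (12 - 12*(-11)) + 160 = (12 + 132) + 160 = 144 + 160 = 304)
u + O(22 - g) = 304 + 0 = 304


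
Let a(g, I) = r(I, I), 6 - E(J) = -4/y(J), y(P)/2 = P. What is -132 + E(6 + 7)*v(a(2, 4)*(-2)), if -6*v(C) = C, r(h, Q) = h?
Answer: -4828/39 ≈ -123.79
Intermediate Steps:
y(P) = 2*P
E(J) = 6 + 2/J (E(J) = 6 - (-4)/(2*J) = 6 - (-4)*1/(2*J) = 6 - (-2)/J = 6 + 2/J)
a(g, I) = I
v(C) = -C/6
-132 + E(6 + 7)*v(a(2, 4)*(-2)) = -132 + (6 + 2/(6 + 7))*(-2*(-2)/3) = -132 + (6 + 2/13)*(-1/6*(-8)) = -132 + (6 + 2*(1/13))*(4/3) = -132 + (6 + 2/13)*(4/3) = -132 + (80/13)*(4/3) = -132 + 320/39 = -4828/39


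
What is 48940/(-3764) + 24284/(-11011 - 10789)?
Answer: -72393561/5128450 ≈ -14.116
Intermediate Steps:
48940/(-3764) + 24284/(-11011 - 10789) = 48940*(-1/3764) + 24284/(-21800) = -12235/941 + 24284*(-1/21800) = -12235/941 - 6071/5450 = -72393561/5128450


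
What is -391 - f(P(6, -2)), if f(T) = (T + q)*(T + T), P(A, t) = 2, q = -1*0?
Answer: -399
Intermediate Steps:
q = 0
f(T) = 2*T² (f(T) = (T + 0)*(T + T) = T*(2*T) = 2*T²)
-391 - f(P(6, -2)) = -391 - 2*2² = -391 - 2*4 = -391 - 1*8 = -391 - 8 = -399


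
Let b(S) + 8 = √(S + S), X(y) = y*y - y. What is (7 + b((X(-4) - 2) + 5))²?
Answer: (1 - √46)² ≈ 33.435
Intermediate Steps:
X(y) = y² - y
b(S) = -8 + √2*√S (b(S) = -8 + √(S + S) = -8 + √(2*S) = -8 + √2*√S)
(7 + b((X(-4) - 2) + 5))² = (7 + (-8 + √2*√((-4*(-1 - 4) - 2) + 5)))² = (7 + (-8 + √2*√((-4*(-5) - 2) + 5)))² = (7 + (-8 + √2*√((20 - 2) + 5)))² = (7 + (-8 + √2*√(18 + 5)))² = (7 + (-8 + √2*√23))² = (7 + (-8 + √46))² = (-1 + √46)²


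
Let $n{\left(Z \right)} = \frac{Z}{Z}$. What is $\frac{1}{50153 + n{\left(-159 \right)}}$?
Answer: $\frac{1}{50154} \approx 1.9939 \cdot 10^{-5}$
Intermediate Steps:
$n{\left(Z \right)} = 1$
$\frac{1}{50153 + n{\left(-159 \right)}} = \frac{1}{50153 + 1} = \frac{1}{50154}$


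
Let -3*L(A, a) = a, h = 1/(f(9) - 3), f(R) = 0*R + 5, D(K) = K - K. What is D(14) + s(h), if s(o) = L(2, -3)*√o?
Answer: √2/2 ≈ 0.70711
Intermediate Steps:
D(K) = 0
f(R) = 5 (f(R) = 0 + 5 = 5)
h = ½ (h = 1/(5 - 3) = 1/2 = ½ ≈ 0.50000)
L(A, a) = -a/3
s(o) = √o (s(o) = (-⅓*(-3))*√o = 1*√o = √o)
D(14) + s(h) = 0 + √(½) = 0 + √2/2 = √2/2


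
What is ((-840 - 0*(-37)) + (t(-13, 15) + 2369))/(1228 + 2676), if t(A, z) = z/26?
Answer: 39769/101504 ≈ 0.39180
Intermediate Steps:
t(A, z) = z/26 (t(A, z) = z*(1/26) = z/26)
((-840 - 0*(-37)) + (t(-13, 15) + 2369))/(1228 + 2676) = ((-840 - 0*(-37)) + ((1/26)*15 + 2369))/(1228 + 2676) = ((-840 - 1*0) + (15/26 + 2369))/3904 = ((-840 + 0) + 61609/26)*(1/3904) = (-840 + 61609/26)*(1/3904) = (39769/26)*(1/3904) = 39769/101504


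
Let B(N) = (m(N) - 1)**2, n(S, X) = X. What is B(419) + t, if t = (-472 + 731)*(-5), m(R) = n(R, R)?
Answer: 173429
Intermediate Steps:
m(R) = R
t = -1295 (t = 259*(-5) = -1295)
B(N) = (-1 + N)**2 (B(N) = (N - 1)**2 = (-1 + N)**2)
B(419) + t = (-1 + 419)**2 - 1295 = 418**2 - 1295 = 174724 - 1295 = 173429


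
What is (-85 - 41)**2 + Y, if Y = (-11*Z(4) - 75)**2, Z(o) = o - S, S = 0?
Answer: 30037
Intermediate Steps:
Z(o) = o (Z(o) = o - 1*0 = o + 0 = o)
Y = 14161 (Y = (-11*4 - 75)**2 = (-44 - 75)**2 = (-119)**2 = 14161)
(-85 - 41)**2 + Y = (-85 - 41)**2 + 14161 = (-126)**2 + 14161 = 15876 + 14161 = 30037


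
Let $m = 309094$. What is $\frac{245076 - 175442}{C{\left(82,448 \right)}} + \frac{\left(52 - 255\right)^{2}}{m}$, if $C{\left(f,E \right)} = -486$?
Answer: $- \frac{10751712011}{75109842} \approx -143.15$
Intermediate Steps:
$\frac{245076 - 175442}{C{\left(82,448 \right)}} + \frac{\left(52 - 255\right)^{2}}{m} = \frac{245076 - 175442}{-486} + \frac{\left(52 - 255\right)^{2}}{309094} = 69634 \left(- \frac{1}{486}\right) + \left(-203\right)^{2} \cdot \frac{1}{309094} = - \frac{34817}{243} + 41209 \cdot \frac{1}{309094} = - \frac{34817}{243} + \frac{41209}{309094} = - \frac{10751712011}{75109842}$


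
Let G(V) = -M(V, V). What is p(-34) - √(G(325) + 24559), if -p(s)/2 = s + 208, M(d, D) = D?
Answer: -348 - √24234 ≈ -503.67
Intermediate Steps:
G(V) = -V
p(s) = -416 - 2*s (p(s) = -2*(s + 208) = -2*(208 + s) = -416 - 2*s)
p(-34) - √(G(325) + 24559) = (-416 - 2*(-34)) - √(-1*325 + 24559) = (-416 + 68) - √(-325 + 24559) = -348 - √24234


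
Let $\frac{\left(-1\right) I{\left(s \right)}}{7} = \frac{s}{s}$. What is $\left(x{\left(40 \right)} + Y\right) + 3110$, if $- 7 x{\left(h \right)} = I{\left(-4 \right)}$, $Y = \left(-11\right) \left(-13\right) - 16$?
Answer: $3238$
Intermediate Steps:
$Y = 127$ ($Y = 143 - 16 = 127$)
$I{\left(s \right)} = -7$ ($I{\left(s \right)} = - 7 \frac{s}{s} = \left(-7\right) 1 = -7$)
$x{\left(h \right)} = 1$ ($x{\left(h \right)} = \left(- \frac{1}{7}\right) \left(-7\right) = 1$)
$\left(x{\left(40 \right)} + Y\right) + 3110 = \left(1 + 127\right) + 3110 = 128 + 3110 = 3238$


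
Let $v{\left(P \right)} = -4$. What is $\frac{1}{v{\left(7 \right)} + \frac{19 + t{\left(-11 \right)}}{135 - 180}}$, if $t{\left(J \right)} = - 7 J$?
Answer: $- \frac{15}{92} \approx -0.16304$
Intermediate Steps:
$\frac{1}{v{\left(7 \right)} + \frac{19 + t{\left(-11 \right)}}{135 - 180}} = \frac{1}{-4 + \frac{19 - -77}{135 - 180}} = \frac{1}{-4 + \frac{19 + 77}{-45}} = \frac{1}{-4 + 96 \left(- \frac{1}{45}\right)} = \frac{1}{-4 - \frac{32}{15}} = \frac{1}{- \frac{92}{15}} = - \frac{15}{92}$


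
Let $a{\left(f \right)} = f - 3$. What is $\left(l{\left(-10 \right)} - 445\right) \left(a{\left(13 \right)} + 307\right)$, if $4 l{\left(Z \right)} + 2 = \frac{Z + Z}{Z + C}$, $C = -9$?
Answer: $- \frac{5363323}{38} \approx -1.4114 \cdot 10^{5}$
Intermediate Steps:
$a{\left(f \right)} = -3 + f$ ($a{\left(f \right)} = f - 3 = -3 + f$)
$l{\left(Z \right)} = - \frac{1}{2} + \frac{Z}{2 \left(-9 + Z\right)}$ ($l{\left(Z \right)} = - \frac{1}{2} + \frac{\left(Z + Z\right) \frac{1}{Z - 9}}{4} = - \frac{1}{2} + \frac{2 Z \frac{1}{-9 + Z}}{4} = - \frac{1}{2} + \frac{Z}{2 \left(-9 + Z\right)}$)
$\left(l{\left(-10 \right)} - 445\right) \left(a{\left(13 \right)} + 307\right) = \left(\frac{9}{2 \left(-9 - 10\right)} - 445\right) \left(\left(-3 + 13\right) + 307\right) = \left(\frac{9}{2 \left(-19\right)} - 445\right) \left(10 + 307\right) = \left(\frac{9}{2} \left(- \frac{1}{19}\right) - 445\right) 317 = \left(- \frac{9}{38} - 445\right) 317 = \left(- \frac{16919}{38}\right) 317 = - \frac{5363323}{38}$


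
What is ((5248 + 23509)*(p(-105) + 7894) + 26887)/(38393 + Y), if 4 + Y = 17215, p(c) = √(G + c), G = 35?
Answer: 227034645/55604 + 28757*I*√70/55604 ≈ 4083.1 + 4.327*I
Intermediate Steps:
p(c) = √(35 + c)
Y = 17211 (Y = -4 + 17215 = 17211)
((5248 + 23509)*(p(-105) + 7894) + 26887)/(38393 + Y) = ((5248 + 23509)*(√(35 - 105) + 7894) + 26887)/(38393 + 17211) = (28757*(√(-70) + 7894) + 26887)/55604 = (28757*(I*√70 + 7894) + 26887)*(1/55604) = (28757*(7894 + I*√70) + 26887)*(1/55604) = ((227007758 + 28757*I*√70) + 26887)*(1/55604) = (227034645 + 28757*I*√70)*(1/55604) = 227034645/55604 + 28757*I*√70/55604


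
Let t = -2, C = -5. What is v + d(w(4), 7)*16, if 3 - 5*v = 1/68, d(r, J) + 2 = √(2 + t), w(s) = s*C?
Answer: -10677/340 ≈ -31.403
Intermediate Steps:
w(s) = -5*s (w(s) = s*(-5) = -5*s)
d(r, J) = -2 (d(r, J) = -2 + √(2 - 2) = -2 + √0 = -2 + 0 = -2)
v = 203/340 (v = ⅗ - ⅕/68 = ⅗ - ⅕*1/68 = ⅗ - 1/340 = 203/340 ≈ 0.59706)
v + d(w(4), 7)*16 = 203/340 - 2*16 = 203/340 - 32 = -10677/340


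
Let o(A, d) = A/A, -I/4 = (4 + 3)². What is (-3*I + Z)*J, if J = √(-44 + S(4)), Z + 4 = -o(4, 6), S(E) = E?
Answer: 1166*I*√10 ≈ 3687.2*I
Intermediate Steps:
I = -196 (I = -4*(4 + 3)² = -4*7² = -4*49 = -196)
o(A, d) = 1
Z = -5 (Z = -4 - 1*1 = -4 - 1 = -5)
J = 2*I*√10 (J = √(-44 + 4) = √(-40) = 2*I*√10 ≈ 6.3246*I)
(-3*I + Z)*J = (-3*(-196) - 5)*(2*I*√10) = (588 - 5)*(2*I*√10) = 583*(2*I*√10) = 1166*I*√10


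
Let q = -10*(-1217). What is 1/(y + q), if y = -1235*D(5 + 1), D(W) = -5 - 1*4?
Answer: 1/23285 ≈ 4.2946e-5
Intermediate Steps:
D(W) = -9 (D(W) = -5 - 4 = -9)
y = 11115 (y = -1235*(-9) = 11115)
q = 12170
1/(y + q) = 1/(11115 + 12170) = 1/23285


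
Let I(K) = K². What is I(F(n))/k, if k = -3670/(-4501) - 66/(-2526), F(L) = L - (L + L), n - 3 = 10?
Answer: 320241649/1594581 ≈ 200.83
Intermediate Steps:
n = 13 (n = 3 + 10 = 13)
F(L) = -L (F(L) = L - 2*L = -L)
k = 1594581/1894921 (k = -3670*(-1/4501) - 66*(-1/2526) = 3670/4501 + 11/421 = 1594581/1894921 ≈ 0.84150)
I(F(n))/k = (-1*13)²/(1594581/1894921) = (-13)²*(1894921/1594581) = 169*(1894921/1594581) = 320241649/1594581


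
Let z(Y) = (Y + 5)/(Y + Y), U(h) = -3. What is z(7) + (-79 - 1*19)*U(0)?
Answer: 2064/7 ≈ 294.86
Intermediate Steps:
z(Y) = (5 + Y)/(2*Y) (z(Y) = (5 + Y)/((2*Y)) = (5 + Y)*(1/(2*Y)) = (5 + Y)/(2*Y))
z(7) + (-79 - 1*19)*U(0) = (½)*(5 + 7)/7 + (-79 - 1*19)*(-3) = (½)*(⅐)*12 + (-79 - 19)*(-3) = 6/7 - 98*(-3) = 6/7 + 294 = 2064/7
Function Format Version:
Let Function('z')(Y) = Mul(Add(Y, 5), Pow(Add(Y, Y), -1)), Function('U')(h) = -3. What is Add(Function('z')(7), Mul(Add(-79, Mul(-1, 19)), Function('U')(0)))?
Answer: Rational(2064, 7) ≈ 294.86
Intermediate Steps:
Function('z')(Y) = Mul(Rational(1, 2), Pow(Y, -1), Add(5, Y)) (Function('z')(Y) = Mul(Add(5, Y), Pow(Mul(2, Y), -1)) = Mul(Add(5, Y), Mul(Rational(1, 2), Pow(Y, -1))) = Mul(Rational(1, 2), Pow(Y, -1), Add(5, Y)))
Add(Function('z')(7), Mul(Add(-79, Mul(-1, 19)), Function('U')(0))) = Add(Mul(Rational(1, 2), Pow(7, -1), Add(5, 7)), Mul(Add(-79, Mul(-1, 19)), -3)) = Add(Mul(Rational(1, 2), Rational(1, 7), 12), Mul(Add(-79, -19), -3)) = Add(Rational(6, 7), Mul(-98, -3)) = Add(Rational(6, 7), 294) = Rational(2064, 7)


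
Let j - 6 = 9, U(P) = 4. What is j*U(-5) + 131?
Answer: 191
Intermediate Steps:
j = 15 (j = 6 + 9 = 15)
j*U(-5) + 131 = 15*4 + 131 = 60 + 131 = 191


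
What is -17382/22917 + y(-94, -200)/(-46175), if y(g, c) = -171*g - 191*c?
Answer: -682137036/352730825 ≈ -1.9339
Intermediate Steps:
y(g, c) = -191*c - 171*g
-17382/22917 + y(-94, -200)/(-46175) = -17382/22917 + (-191*(-200) - 171*(-94))/(-46175) = -17382*1/22917 + (38200 + 16074)*(-1/46175) = -5794/7639 + 54274*(-1/46175) = -5794/7639 - 54274/46175 = -682137036/352730825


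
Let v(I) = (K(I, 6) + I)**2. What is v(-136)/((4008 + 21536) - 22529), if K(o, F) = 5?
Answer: 17161/3015 ≈ 5.6919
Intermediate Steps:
v(I) = (5 + I)**2
v(-136)/((4008 + 21536) - 22529) = (5 - 136)**2/((4008 + 21536) - 22529) = (-131)**2/(25544 - 22529) = 17161/3015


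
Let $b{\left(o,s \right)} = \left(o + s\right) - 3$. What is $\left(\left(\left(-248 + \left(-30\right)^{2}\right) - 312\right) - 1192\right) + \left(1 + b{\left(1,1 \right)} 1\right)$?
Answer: $-852$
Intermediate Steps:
$b{\left(o,s \right)} = -3 + o + s$
$\left(\left(\left(-248 + \left(-30\right)^{2}\right) - 312\right) - 1192\right) + \left(1 + b{\left(1,1 \right)} 1\right) = \left(\left(\left(-248 + \left(-30\right)^{2}\right) - 312\right) - 1192\right) + \left(1 + \left(-3 + 1 + 1\right) 1\right) = \left(\left(\left(-248 + 900\right) - 312\right) - 1192\right) + \left(1 - 1\right) = \left(\left(652 - 312\right) - 1192\right) + \left(1 - 1\right) = \left(340 - 1192\right) + 0 = -852 + 0 = -852$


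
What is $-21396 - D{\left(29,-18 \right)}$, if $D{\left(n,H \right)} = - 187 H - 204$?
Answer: $-24558$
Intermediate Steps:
$D{\left(n,H \right)} = -204 - 187 H$
$-21396 - D{\left(29,-18 \right)} = -21396 - \left(-204 - -3366\right) = -21396 - \left(-204 + 3366\right) = -21396 - 3162 = -24558$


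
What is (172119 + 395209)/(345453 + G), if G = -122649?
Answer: 141832/55701 ≈ 2.5463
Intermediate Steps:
(172119 + 395209)/(345453 + G) = (172119 + 395209)/(345453 - 122649) = 567328/222804 = 567328*(1/222804) = 141832/55701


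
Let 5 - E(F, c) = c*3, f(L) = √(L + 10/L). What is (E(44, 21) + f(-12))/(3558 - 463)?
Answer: -58/3095 + I*√462/18570 ≈ -0.01874 + 0.0011575*I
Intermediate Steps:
E(F, c) = 5 - 3*c (E(F, c) = 5 - c*3 = 5 - 3*c)
(E(44, 21) + f(-12))/(3558 - 463) = ((5 - 3*21) + √(-12 + 10/(-12)))/(3558 - 463) = ((5 - 63) + √(-12 + 10*(-1/12)))/3095 = (-58 + √(-12 - ⅚))*(1/3095) = (-58 + √(-77/6))*(1/3095) = (-58 + I*√462/6)*(1/3095) = -58/3095 + I*√462/18570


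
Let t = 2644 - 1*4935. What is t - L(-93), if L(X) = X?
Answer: -2198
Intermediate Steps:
t = -2291 (t = 2644 - 4935 = -2291)
t - L(-93) = -2291 - 1*(-93) = -2291 + 93 = -2198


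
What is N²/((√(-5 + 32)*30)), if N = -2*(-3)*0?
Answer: 0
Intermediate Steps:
N = 0 (N = 6*0 = 0)
N²/((√(-5 + 32)*30)) = 0²/((√(-5 + 32)*30)) = 0/((√27*30)) = 0/(((3*√3)*30)) = 0/((90*√3)) = 0*(√3/270) = 0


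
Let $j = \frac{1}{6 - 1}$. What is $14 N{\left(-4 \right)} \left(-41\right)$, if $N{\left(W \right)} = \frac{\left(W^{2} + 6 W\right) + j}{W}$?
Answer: $- \frac{11193}{10} \approx -1119.3$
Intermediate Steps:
$j = \frac{1}{5} \approx 0.2$
$N{\left(W \right)} = \frac{\frac{1}{5} + W^{2} + 6 W}{W}$ ($N{\left(W \right)} = \frac{\left(W^{2} + 6 W\right) + \frac{1}{5}}{W} = \frac{\frac{1}{5} + W^{2} + 6 W}{W}$)
$14 N{\left(-4 \right)} \left(-41\right) = 14 \left(6 - 4 + \frac{1}{5 \left(-4\right)}\right) \left(-41\right) = 14 \left(6 - 4 + \frac{1}{5} \left(- \frac{1}{4}\right)\right) \left(-41\right) = 14 \left(6 - 4 - \frac{1}{20}\right) \left(-41\right) = 14 \cdot \frac{39}{20} \left(-41\right) = \frac{273}{10} \left(-41\right) = - \frac{11193}{10}$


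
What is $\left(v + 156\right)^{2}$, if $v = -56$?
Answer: $10000$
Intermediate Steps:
$\left(v + 156\right)^{2} = \left(-56 + 156\right)^{2} = 100^{2} = 10000$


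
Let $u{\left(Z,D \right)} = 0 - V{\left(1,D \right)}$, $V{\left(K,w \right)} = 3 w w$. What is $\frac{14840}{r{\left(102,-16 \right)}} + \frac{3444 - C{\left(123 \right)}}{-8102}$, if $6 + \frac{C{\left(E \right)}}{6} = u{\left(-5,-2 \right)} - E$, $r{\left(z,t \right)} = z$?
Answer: $\frac{29949025}{206601} \approx 144.96$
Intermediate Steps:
$V{\left(K,w \right)} = 3 w^{2}$
$u{\left(Z,D \right)} = - 3 D^{2}$ ($u{\left(Z,D \right)} = 0 - 3 D^{2} = - 3 D^{2}$)
$C{\left(E \right)} = -108 - 6 E$ ($C{\left(E \right)} = -36 + 6 \left(- 3 \left(-2\right)^{2} - E\right) = -36 + 6 \left(\left(-3\right) 4 - E\right) = -36 + 6 \left(-12 - E\right) = -36 - \left(72 + 6 E\right) = -108 - 6 E$)
$\frac{14840}{r{\left(102,-16 \right)}} + \frac{3444 - C{\left(123 \right)}}{-8102} = \frac{14840}{102} + \frac{3444 - \left(-108 - 738\right)}{-8102} = 14840 \cdot \frac{1}{102} + \left(3444 - \left(-108 - 738\right)\right) \left(- \frac{1}{8102}\right) = \frac{7420}{51} + \left(3444 - -846\right) \left(- \frac{1}{8102}\right) = \frac{7420}{51} + \left(3444 + 846\right) \left(- \frac{1}{8102}\right) = \frac{7420}{51} + 4290 \left(- \frac{1}{8102}\right) = \frac{7420}{51} - \frac{2145}{4051} = \frac{29949025}{206601}$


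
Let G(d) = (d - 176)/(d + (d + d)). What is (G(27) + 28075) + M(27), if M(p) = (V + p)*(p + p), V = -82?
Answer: 2033356/81 ≈ 25103.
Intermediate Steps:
M(p) = 2*p*(-82 + p) (M(p) = (-82 + p)*(p + p) = (-82 + p)*(2*p) = 2*p*(-82 + p))
G(d) = (-176 + d)/(3*d) (G(d) = (-176 + d)/(d + 2*d) = (-176 + d)/((3*d)) = (-176 + d)*(1/(3*d)) = (-176 + d)/(3*d))
(G(27) + 28075) + M(27) = ((⅓)*(-176 + 27)/27 + 28075) + 2*27*(-82 + 27) = ((⅓)*(1/27)*(-149) + 28075) + 2*27*(-55) = (-149/81 + 28075) - 2970 = 2273926/81 - 2970 = 2033356/81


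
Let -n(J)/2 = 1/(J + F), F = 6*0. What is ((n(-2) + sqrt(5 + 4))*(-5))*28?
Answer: -560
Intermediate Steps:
F = 0
n(J) = -2/J (n(J) = -2/(J + 0) = -2/J)
((n(-2) + sqrt(5 + 4))*(-5))*28 = ((-2/(-2) + sqrt(5 + 4))*(-5))*28 = ((-2*(-1/2) + sqrt(9))*(-5))*28 = ((1 + 3)*(-5))*28 = (4*(-5))*28 = -20*28 = -560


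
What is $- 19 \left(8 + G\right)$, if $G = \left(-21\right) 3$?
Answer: $1045$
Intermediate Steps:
$G = -63$
$- 19 \left(8 + G\right) = - 19 \left(8 - 63\right) = \left(-19\right) \left(-55\right) = 1045$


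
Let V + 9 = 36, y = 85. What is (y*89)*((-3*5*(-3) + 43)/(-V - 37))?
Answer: -83215/8 ≈ -10402.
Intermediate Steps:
V = 27 (V = -9 + 36 = 27)
(y*89)*((-3*5*(-3) + 43)/(-V - 37)) = (85*89)*((-3*5*(-3) + 43)/(-1*27 - 37)) = 7565*((-15*(-3) + 43)/(-27 - 37)) = 7565*((45 + 43)/(-64)) = 7565*(88*(-1/64)) = 7565*(-11/8) = -83215/8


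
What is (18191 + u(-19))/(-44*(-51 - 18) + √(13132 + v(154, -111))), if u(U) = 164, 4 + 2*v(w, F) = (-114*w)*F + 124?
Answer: 27862890/4114873 - 91775*√39502/8229746 ≈ 4.5549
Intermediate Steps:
v(w, F) = 60 - 57*F*w (v(w, F) = -2 + ((-114*w)*F + 124)/2 = -2 + (-114*F*w + 124)/2 = -2 + (124 - 114*F*w)/2 = -2 + (62 - 57*F*w) = 60 - 57*F*w)
(18191 + u(-19))/(-44*(-51 - 18) + √(13132 + v(154, -111))) = (18191 + 164)/(-44*(-51 - 18) + √(13132 + (60 - 57*(-111)*154))) = 18355/(-44*(-69) + √(13132 + (60 + 974358))) = 18355/(3036 + √(13132 + 974418)) = 18355/(3036 + √987550) = 18355/(3036 + 5*√39502)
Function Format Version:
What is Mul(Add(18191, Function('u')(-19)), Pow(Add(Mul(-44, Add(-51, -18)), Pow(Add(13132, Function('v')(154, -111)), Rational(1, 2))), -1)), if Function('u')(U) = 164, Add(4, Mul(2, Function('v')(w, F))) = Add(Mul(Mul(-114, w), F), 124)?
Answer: Add(Rational(27862890, 4114873), Mul(Rational(-91775, 8229746), Pow(39502, Rational(1, 2)))) ≈ 4.5549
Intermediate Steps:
Function('v')(w, F) = Add(60, Mul(-57, F, w)) (Function('v')(w, F) = Add(-2, Mul(Rational(1, 2), Add(Mul(Mul(-114, w), F), 124))) = Add(-2, Mul(Rational(1, 2), Add(Mul(-114, F, w), 124))) = Add(-2, Mul(Rational(1, 2), Add(124, Mul(-114, F, w)))) = Add(-2, Add(62, Mul(-57, F, w))) = Add(60, Mul(-57, F, w)))
Mul(Add(18191, Function('u')(-19)), Pow(Add(Mul(-44, Add(-51, -18)), Pow(Add(13132, Function('v')(154, -111)), Rational(1, 2))), -1)) = Mul(Add(18191, 164), Pow(Add(Mul(-44, Add(-51, -18)), Pow(Add(13132, Add(60, Mul(-57, -111, 154))), Rational(1, 2))), -1)) = Mul(18355, Pow(Add(Mul(-44, -69), Pow(Add(13132, Add(60, 974358)), Rational(1, 2))), -1)) = Mul(18355, Pow(Add(3036, Pow(Add(13132, 974418), Rational(1, 2))), -1)) = Mul(18355, Pow(Add(3036, Pow(987550, Rational(1, 2))), -1)) = Mul(18355, Pow(Add(3036, Mul(5, Pow(39502, Rational(1, 2)))), -1))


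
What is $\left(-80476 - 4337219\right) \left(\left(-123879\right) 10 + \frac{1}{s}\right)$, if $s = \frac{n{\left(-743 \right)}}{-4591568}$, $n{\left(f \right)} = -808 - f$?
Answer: $\frac{67086923658498}{13} \approx 5.1605 \cdot 10^{12}$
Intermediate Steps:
$s = \frac{65}{4591568}$ ($s = \frac{-808 - -743}{-4591568} = \left(-808 + 743\right) \left(- \frac{1}{4591568}\right) = \left(-65\right) \left(- \frac{1}{4591568}\right) = \frac{65}{4591568} \approx 1.4156 \cdot 10^{-5}$)
$\left(-80476 - 4337219\right) \left(\left(-123879\right) 10 + \frac{1}{s}\right) = \left(-80476 - 4337219\right) \left(\left(-123879\right) 10 + \frac{1}{\frac{65}{4591568}}\right) = - 4417695 \left(-1238790 + \frac{4591568}{65}\right) = \left(-4417695\right) \left(- \frac{75929782}{65}\right) = \frac{67086923658498}{13}$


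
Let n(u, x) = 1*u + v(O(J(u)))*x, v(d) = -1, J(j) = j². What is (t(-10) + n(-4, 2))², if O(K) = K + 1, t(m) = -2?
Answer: 64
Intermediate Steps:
O(K) = 1 + K
n(u, x) = u - x (n(u, x) = 1*u - x = u - x)
(t(-10) + n(-4, 2))² = (-2 + (-4 - 1*2))² = (-2 + (-4 - 2))² = (-2 - 6)² = (-8)² = 64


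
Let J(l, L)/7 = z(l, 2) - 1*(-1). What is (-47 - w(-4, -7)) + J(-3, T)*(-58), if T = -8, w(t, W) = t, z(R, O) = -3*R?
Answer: -4103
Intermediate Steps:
J(l, L) = 7 - 21*l (J(l, L) = 7*(-3*l - 1*(-1)) = 7*(-3*l + 1) = 7*(1 - 3*l) = 7 - 21*l)
(-47 - w(-4, -7)) + J(-3, T)*(-58) = (-47 - 1*(-4)) + (7 - 21*(-3))*(-58) = (-47 + 4) + (7 + 63)*(-58) = -43 + 70*(-58) = -43 - 4060 = -4103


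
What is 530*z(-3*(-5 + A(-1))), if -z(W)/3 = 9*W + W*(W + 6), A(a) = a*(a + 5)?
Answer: -1803060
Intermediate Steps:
A(a) = a*(5 + a)
z(W) = -27*W - 3*W*(6 + W) (z(W) = -3*(9*W + W*(W + 6)) = -3*(9*W + W*(6 + W)) = -27*W - 3*W*(6 + W))
530*z(-3*(-5 + A(-1))) = 530*(-3*(-3*(-5 - (5 - 1)))*(15 - 3*(-5 - (5 - 1)))) = 530*(-3*(-3*(-5 - 1*4))*(15 - 3*(-5 - 1*4))) = 530*(-3*(-3*(-5 - 4))*(15 - 3*(-5 - 4))) = 530*(-3*(-3*(-9))*(15 - 3*(-9))) = 530*(-3*27*(15 + 27)) = 530*(-3*27*42) = 530*(-3402) = -1803060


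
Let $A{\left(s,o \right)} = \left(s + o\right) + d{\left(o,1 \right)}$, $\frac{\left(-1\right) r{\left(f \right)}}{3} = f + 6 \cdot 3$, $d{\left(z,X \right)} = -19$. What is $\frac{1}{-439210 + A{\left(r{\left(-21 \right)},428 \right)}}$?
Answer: $- \frac{1}{438792} \approx -2.279 \cdot 10^{-6}$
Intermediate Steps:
$r{\left(f \right)} = -54 - 3 f$ ($r{\left(f \right)} = - 3 \left(f + 6 \cdot 3\right) = - 3 \left(f + 18\right) = - 3 \left(18 + f\right) = -54 - 3 f$)
$A{\left(s,o \right)} = -19 + o + s$ ($A{\left(s,o \right)} = \left(s + o\right) - 19 = \left(o + s\right) - 19 = -19 + o + s$)
$\frac{1}{-439210 + A{\left(r{\left(-21 \right)},428 \right)}} = \frac{1}{-439210 - -418} = \frac{1}{-439210 + \left(-19 + 428 + \left(-54 + 63\right)\right)} = \frac{1}{-439210 + \left(-19 + 428 + 9\right)} = \frac{1}{-439210 + 418} = \frac{1}{-438792} = - \frac{1}{438792}$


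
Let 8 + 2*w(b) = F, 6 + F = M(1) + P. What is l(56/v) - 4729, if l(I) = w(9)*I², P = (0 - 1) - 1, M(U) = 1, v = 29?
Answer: -4000609/841 ≈ -4757.0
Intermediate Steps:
P = -2 (P = -1 - 1 = -2)
F = -7 (F = -6 + (1 - 2) = -6 - 1 = -7)
w(b) = -15/2 (w(b) = -4 + (½)*(-7) = -4 - 7/2 = -15/2)
l(I) = -15*I²/2
l(56/v) - 4729 = -15*(56/29)²/2 - 4729 = -15/2*3136/841 - 4729 = -23520/841 - 4729 = -4000609/841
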